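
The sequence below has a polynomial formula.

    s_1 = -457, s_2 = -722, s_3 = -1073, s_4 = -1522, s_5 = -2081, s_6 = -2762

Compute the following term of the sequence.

-3577

Δ: -265, -351, -449, -559, -681
Δ²: -86, -98, -110, -122
Δ³: -12, -12, -12
Third differences constant at -12.
-122 − 12 = -134;  -681 − 134 = -815;  -2762 − 815 = -3577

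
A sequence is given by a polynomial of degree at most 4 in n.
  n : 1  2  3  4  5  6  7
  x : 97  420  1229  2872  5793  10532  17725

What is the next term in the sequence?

28104

First differences: 323, 809, 1643, 2921, 4739, 7193
Second differences: 486, 834, 1278, 1818, 2454
Third differences: 348, 444, 540, 636
Fourth differences: 96, 96, 96
Constant fourth difference = 96, so extend:
636 + 96 = 732;  2454 + 732 = 3186;  7193 + 3186 = 10379;  17725 + 10379 = 28104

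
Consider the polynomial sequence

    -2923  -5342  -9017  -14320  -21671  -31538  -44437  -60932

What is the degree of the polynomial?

-2419, -3675, -5303, -7351, -9867, -12899, -16495
-1256, -1628, -2048, -2516, -3032, -3596
-372, -420, -468, -516, -564
-48, -48, -48, -48
The fourth differences are constant, so the polynomial has degree 4.

4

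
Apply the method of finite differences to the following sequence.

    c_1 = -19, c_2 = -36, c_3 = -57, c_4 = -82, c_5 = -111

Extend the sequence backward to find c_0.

-6

D1: -17  -21  -25  -29
D2: -4  -4  -4
The second differences are constant at -4.
Work back: -17 + 4 = -13;  -19 + 13 = -6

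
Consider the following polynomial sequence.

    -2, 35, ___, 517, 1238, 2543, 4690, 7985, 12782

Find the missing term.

Using the last 6 terms:
First differences: 721, 1305, 2147, 3295, 4797
Second differences: 584, 842, 1148, 1502
Third differences: 258, 306, 354
Fourth differences: 48, 48
Constant fourth difference = 48.
Extend backward: 258 − 48 = 210;  584 − 210 = 374;  721 − 374 = 347;  517 − 347 = 170

170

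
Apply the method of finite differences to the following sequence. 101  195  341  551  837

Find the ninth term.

First differences: 94  146  210  286
Second differences: 52  64  76
Third differences: 12  12
Constant third difference = 12, so extend:
76 + 12 = 88;  286 + 88 = 374;  837 + 374 = 1211
88 + 12 = 100;  374 + 100 = 474;  1211 + 474 = 1685
100 + 12 = 112;  474 + 112 = 586;  1685 + 586 = 2271
112 + 12 = 124;  586 + 124 = 710;  2271 + 710 = 2981

2981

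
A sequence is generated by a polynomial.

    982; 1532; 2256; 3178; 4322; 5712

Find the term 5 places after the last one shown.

17192

First differences: 550  724  922  1144  1390
Second differences: 174  198  222  246
Third differences: 24  24  24
The third differences are constant (24).
246 + 24 = 270;  1390 + 270 = 1660;  5712 + 1660 = 7372
270 + 24 = 294;  1660 + 294 = 1954;  7372 + 1954 = 9326
294 + 24 = 318;  1954 + 318 = 2272;  9326 + 2272 = 11598
318 + 24 = 342;  2272 + 342 = 2614;  11598 + 2614 = 14212
342 + 24 = 366;  2614 + 366 = 2980;  14212 + 2980 = 17192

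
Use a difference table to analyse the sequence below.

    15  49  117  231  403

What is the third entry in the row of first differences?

114

Δ: 34, 68, 114, 172
Δ²: 34, 46, 58
Δ³: 12, 12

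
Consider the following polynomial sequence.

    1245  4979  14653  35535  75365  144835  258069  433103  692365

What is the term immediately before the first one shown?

175

Δ: 3734, 9674, 20882, 39830, 69470, 113234, 175034, 259262
Δ²: 5940, 11208, 18948, 29640, 43764, 61800, 84228
Δ³: 5268, 7740, 10692, 14124, 18036, 22428
Δ⁴: 2472, 2952, 3432, 3912, 4392
Δ⁵: 480, 480, 480, 480
The fifth differences are constant at 480.
Work back: 2472 − 480 = 1992;  5268 − 1992 = 3276;  5940 − 3276 = 2664;  3734 − 2664 = 1070;  1245 − 1070 = 175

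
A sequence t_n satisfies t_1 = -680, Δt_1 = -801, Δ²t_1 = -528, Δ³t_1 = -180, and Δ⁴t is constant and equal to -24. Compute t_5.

Build the table forward from the leading diagonal:
Δ⁴: -24, -24, -24, -24, -24
Δ³: -180, -204, -228, -252, -276
Δ²: -528, -708, -912, -1140, -1392
Δ: -801, -1329, -2037, -2949, -4089
t: -680, -1481, -2810, -4847, -7796

-7796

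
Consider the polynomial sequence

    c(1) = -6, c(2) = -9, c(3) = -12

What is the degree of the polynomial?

1

D1: -3, -3
The first differences are constant, so the polynomial has degree 1.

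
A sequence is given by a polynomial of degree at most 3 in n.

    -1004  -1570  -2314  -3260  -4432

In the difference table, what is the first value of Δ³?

-24

First differences: -566, -744, -946, -1172
Second differences: -178, -202, -226
Third differences: -24, -24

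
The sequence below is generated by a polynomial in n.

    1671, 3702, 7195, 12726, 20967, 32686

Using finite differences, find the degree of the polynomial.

4

D1: 2031, 3493, 5531, 8241, 11719
D2: 1462, 2038, 2710, 3478
D3: 576, 672, 768
D4: 96, 96
The fourth differences are constant, so the polynomial has degree 4.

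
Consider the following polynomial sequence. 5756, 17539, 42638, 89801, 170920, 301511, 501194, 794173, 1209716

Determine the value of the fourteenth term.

First differences: 11783, 25099, 47163, 81119, 130591, 199683, 292979, 415543
Second differences: 13316, 22064, 33956, 49472, 69092, 93296, 122564
Third differences: 8748, 11892, 15516, 19620, 24204, 29268
Fourth differences: 3144, 3624, 4104, 4584, 5064
Fifth differences: 480, 480, 480, 480
Fifth differences constant at 480.
5064 + 480 = 5544;  29268 + 5544 = 34812;  122564 + 34812 = 157376;  415543 + 157376 = 572919;  1209716 + 572919 = 1782635
5544 + 480 = 6024;  34812 + 6024 = 40836;  157376 + 40836 = 198212;  572919 + 198212 = 771131;  1782635 + 771131 = 2553766
6024 + 480 = 6504;  40836 + 6504 = 47340;  198212 + 47340 = 245552;  771131 + 245552 = 1016683;  2553766 + 1016683 = 3570449
6504 + 480 = 6984;  47340 + 6984 = 54324;  245552 + 54324 = 299876;  1016683 + 299876 = 1316559;  3570449 + 1316559 = 4887008
6984 + 480 = 7464;  54324 + 7464 = 61788;  299876 + 61788 = 361664;  1316559 + 361664 = 1678223;  4887008 + 1678223 = 6565231

6565231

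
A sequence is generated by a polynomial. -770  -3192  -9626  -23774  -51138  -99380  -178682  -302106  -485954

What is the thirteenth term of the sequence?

-2422, -6434, -14148, -27364, -48242, -79302, -123424, -183848
-4012, -7714, -13216, -20878, -31060, -44122, -60424
-3702, -5502, -7662, -10182, -13062, -16302
-1800, -2160, -2520, -2880, -3240
-360, -360, -360, -360
Fifth differences constant at -360.
-3240 − 360 = -3600;  -16302 − 3600 = -19902;  -60424 − 19902 = -80326;  -183848 − 80326 = -264174;  -485954 − 264174 = -750128
-3600 − 360 = -3960;  -19902 − 3960 = -23862;  -80326 − 23862 = -104188;  -264174 − 104188 = -368362;  -750128 − 368362 = -1118490
-3960 − 360 = -4320;  -23862 − 4320 = -28182;  -104188 − 28182 = -132370;  -368362 − 132370 = -500732;  -1118490 − 500732 = -1619222
-4320 − 360 = -4680;  -28182 − 4680 = -32862;  -132370 − 32862 = -165232;  -500732 − 165232 = -665964;  -1619222 − 665964 = -2285186

-2285186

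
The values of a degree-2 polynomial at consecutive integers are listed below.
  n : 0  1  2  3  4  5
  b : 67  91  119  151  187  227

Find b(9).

427

D1: 24, 28, 32, 36, 40
D2: 4, 4, 4, 4
The second differences are constant (4).
40 + 4 = 44;  227 + 44 = 271
44 + 4 = 48;  271 + 48 = 319
48 + 4 = 52;  319 + 52 = 371
52 + 4 = 56;  371 + 56 = 427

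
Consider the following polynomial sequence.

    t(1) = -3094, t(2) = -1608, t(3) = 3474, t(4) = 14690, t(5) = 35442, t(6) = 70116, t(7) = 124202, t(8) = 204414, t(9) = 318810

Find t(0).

-2778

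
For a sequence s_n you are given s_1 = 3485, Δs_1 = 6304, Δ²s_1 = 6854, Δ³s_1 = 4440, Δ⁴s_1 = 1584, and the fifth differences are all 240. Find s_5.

Build the table forward from the leading diagonal:
D5: 240  240  240  240  240
D4: 1584  1824  2064  2304  2544
D3: 4440  6024  7848  9912  12216
D2: 6854  11294  17318  25166  35078
D1: 6304  13158  24452  41770  66936
s: 3485  9789  22947  47399  89169

89169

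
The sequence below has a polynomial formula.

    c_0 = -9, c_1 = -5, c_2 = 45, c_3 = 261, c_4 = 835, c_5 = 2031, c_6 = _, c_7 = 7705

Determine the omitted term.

Using the first 6 terms:
D1: 4, 50, 216, 574, 1196
D2: 46, 166, 358, 622
D3: 120, 192, 264
D4: 72, 72
Constant fourth difference = 72.
Extend forward: 264 + 72 = 336;  622 + 336 = 958;  1196 + 958 = 2154;  2031 + 2154 = 4185

4185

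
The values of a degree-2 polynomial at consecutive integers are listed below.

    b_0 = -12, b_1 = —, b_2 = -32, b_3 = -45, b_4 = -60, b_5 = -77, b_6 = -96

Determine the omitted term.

Using the last 5 terms:
First differences: -13, -15, -17, -19
Second differences: -2, -2, -2
Constant second difference = -2.
Extend backward: -13 + 2 = -11;  -32 + 11 = -21

-21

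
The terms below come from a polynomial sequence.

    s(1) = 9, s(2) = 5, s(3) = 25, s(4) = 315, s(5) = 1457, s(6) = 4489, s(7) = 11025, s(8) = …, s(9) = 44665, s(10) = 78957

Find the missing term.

Using the first 7 terms:
D1: -4  20  290  1142  3032  6536
D2: 24  270  852  1890  3504
D3: 246  582  1038  1614
D4: 336  456  576
D5: 120  120
Constant fifth difference = 120.
Extend forward: 576 + 120 = 696;  1614 + 696 = 2310;  3504 + 2310 = 5814;  6536 + 5814 = 12350;  11025 + 12350 = 23375

23375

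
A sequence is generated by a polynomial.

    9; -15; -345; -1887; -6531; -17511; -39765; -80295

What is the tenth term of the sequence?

-256671

Δ: -24, -330, -1542, -4644, -10980, -22254, -40530
Δ²: -306, -1212, -3102, -6336, -11274, -18276
Δ³: -906, -1890, -3234, -4938, -7002
Δ⁴: -984, -1344, -1704, -2064
Δ⁵: -360, -360, -360
The fifth differences are constant (-360).
-2064 − 360 = -2424;  -7002 − 2424 = -9426;  -18276 − 9426 = -27702;  -40530 − 27702 = -68232;  -80295 − 68232 = -148527
-2424 − 360 = -2784;  -9426 − 2784 = -12210;  -27702 − 12210 = -39912;  -68232 − 39912 = -108144;  -148527 − 108144 = -256671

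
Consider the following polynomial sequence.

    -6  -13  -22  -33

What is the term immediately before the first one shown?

First differences: -7  -9  -11
Second differences: -2  -2
The second differences are constant at -2.
Work back: -7 + 2 = -5;  -6 + 5 = -1

-1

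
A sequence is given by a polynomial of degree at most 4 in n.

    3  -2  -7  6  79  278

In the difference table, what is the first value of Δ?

-5

First differences: -5, -5, 13, 73, 199
Second differences: 0, 18, 60, 126
Third differences: 18, 42, 66
Fourth differences: 24, 24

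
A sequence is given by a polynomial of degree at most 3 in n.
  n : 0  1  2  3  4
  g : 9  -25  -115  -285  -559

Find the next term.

First differences: -34, -90, -170, -274
Second differences: -56, -80, -104
Third differences: -24, -24
Third differences constant at -24.
-104 − 24 = -128;  -274 − 128 = -402;  -559 − 402 = -961

-961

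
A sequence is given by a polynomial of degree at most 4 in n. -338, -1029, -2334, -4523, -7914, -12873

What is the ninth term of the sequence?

-41538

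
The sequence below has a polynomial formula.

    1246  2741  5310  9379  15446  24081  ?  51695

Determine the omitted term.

35926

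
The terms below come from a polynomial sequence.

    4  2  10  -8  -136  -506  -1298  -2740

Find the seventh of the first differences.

-1442

D1: -2, 8, -18, -128, -370, -792, -1442
D2: 10, -26, -110, -242, -422, -650
D3: -36, -84, -132, -180, -228
D4: -48, -48, -48, -48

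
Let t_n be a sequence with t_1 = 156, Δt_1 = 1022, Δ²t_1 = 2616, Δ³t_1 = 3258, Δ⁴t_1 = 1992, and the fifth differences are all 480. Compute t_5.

Build the table forward from the leading diagonal:
D5: 480, 480, 480, 480, 480
D4: 1992, 2472, 2952, 3432, 3912
D3: 3258, 5250, 7722, 10674, 14106
D2: 2616, 5874, 11124, 18846, 29520
D1: 1022, 3638, 9512, 20636, 39482
t: 156, 1178, 4816, 14328, 34964

34964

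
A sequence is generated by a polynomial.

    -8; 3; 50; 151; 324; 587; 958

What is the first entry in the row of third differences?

Δ: 11, 47, 101, 173, 263, 371
Δ²: 36, 54, 72, 90, 108
Δ³: 18, 18, 18, 18

18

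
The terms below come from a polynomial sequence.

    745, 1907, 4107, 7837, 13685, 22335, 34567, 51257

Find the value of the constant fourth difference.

96

D1: 1162, 2200, 3730, 5848, 8650, 12232, 16690
D2: 1038, 1530, 2118, 2802, 3582, 4458
D3: 492, 588, 684, 780, 876
D4: 96, 96, 96, 96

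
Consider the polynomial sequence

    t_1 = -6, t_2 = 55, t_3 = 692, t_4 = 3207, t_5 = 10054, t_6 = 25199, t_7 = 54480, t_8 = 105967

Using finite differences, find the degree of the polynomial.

Δ: 61, 637, 2515, 6847, 15145, 29281, 51487
Δ²: 576, 1878, 4332, 8298, 14136, 22206
Δ³: 1302, 2454, 3966, 5838, 8070
Δ⁴: 1152, 1512, 1872, 2232
Δ⁵: 360, 360, 360
The fifth differences are constant, so the polynomial has degree 5.

5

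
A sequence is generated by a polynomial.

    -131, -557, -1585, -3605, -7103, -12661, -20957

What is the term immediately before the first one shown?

-13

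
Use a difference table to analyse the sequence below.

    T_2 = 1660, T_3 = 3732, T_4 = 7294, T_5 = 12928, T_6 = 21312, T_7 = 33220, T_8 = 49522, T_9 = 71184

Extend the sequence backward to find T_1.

Δ: 2072  3562  5634  8384  11908  16302  21662
Δ²: 1490  2072  2750  3524  4394  5360
Δ³: 582  678  774  870  966
Δ⁴: 96  96  96  96
The fourth differences are constant at 96.
Work back: 582 − 96 = 486;  1490 − 486 = 1004;  2072 − 1004 = 1068;  1660 − 1068 = 592

592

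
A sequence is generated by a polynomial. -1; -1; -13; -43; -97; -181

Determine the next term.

D1: 0 , -12 , -30 , -54 , -84
D2: -12 , -18 , -24 , -30
D3: -6 , -6 , -6
Constant third difference = -6, so extend:
-30 − 6 = -36;  -84 − 36 = -120;  -181 − 120 = -301

-301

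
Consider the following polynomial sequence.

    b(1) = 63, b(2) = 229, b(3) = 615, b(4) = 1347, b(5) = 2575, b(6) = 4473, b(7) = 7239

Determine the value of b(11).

31783

166, 386, 732, 1228, 1898, 2766
220, 346, 496, 670, 868
126, 150, 174, 198
24, 24, 24
Fourth differences constant at 24.
198 + 24 = 222;  868 + 222 = 1090;  2766 + 1090 = 3856;  7239 + 3856 = 11095
222 + 24 = 246;  1090 + 246 = 1336;  3856 + 1336 = 5192;  11095 + 5192 = 16287
246 + 24 = 270;  1336 + 270 = 1606;  5192 + 1606 = 6798;  16287 + 6798 = 23085
270 + 24 = 294;  1606 + 294 = 1900;  6798 + 1900 = 8698;  23085 + 8698 = 31783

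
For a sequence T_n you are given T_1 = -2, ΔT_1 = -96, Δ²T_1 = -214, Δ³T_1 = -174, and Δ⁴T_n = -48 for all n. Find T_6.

-4602

Build the table forward from the leading diagonal:
Δ⁴: -48  -48  -48  -48  -48  -48
Δ³: -174  -222  -270  -318  -366  -414
Δ²: -214  -388  -610  -880  -1198  -1564
Δ: -96  -310  -698  -1308  -2188  -3386
T: -2  -98  -408  -1106  -2414  -4602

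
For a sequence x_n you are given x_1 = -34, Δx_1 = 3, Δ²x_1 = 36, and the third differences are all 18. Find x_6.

521

Build the table forward from the leading diagonal:
Δ³: 18  18  18  18  18  18
Δ²: 36  54  72  90  108  126
Δ: 3  39  93  165  255  363
x: -34  -31  8  101  266  521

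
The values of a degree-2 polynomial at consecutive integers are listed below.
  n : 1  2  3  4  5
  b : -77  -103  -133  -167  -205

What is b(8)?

-343

-26, -30, -34, -38
-4, -4, -4
Second differences constant at -4.
-38 − 4 = -42;  -205 − 42 = -247
-42 − 4 = -46;  -247 − 46 = -293
-46 − 4 = -50;  -293 − 50 = -343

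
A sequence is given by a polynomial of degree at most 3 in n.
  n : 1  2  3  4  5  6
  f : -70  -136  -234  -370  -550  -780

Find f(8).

-1414

D1: -66, -98, -136, -180, -230
D2: -32, -38, -44, -50
D3: -6, -6, -6
Constant third difference = -6, so extend:
-50 − 6 = -56;  -230 − 56 = -286;  -780 − 286 = -1066
-56 − 6 = -62;  -286 − 62 = -348;  -1066 − 348 = -1414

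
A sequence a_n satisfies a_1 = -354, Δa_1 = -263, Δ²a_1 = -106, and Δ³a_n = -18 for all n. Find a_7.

Build the table forward from the leading diagonal:
Third differences: -18  -18  -18  -18  -18  -18  -18
Second differences: -106  -124  -142  -160  -178  -196  -214
First differences: -263  -369  -493  -635  -795  -973  -1169
a: -354  -617  -986  -1479  -2114  -2909  -3882

-3882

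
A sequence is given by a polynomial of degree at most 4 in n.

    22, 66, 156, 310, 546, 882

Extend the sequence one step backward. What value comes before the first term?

6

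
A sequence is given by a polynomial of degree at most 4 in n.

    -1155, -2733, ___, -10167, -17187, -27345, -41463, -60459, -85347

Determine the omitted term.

-5559

Using the last 6 terms:
-7020  -10158  -14118  -18996  -24888
-3138  -3960  -4878  -5892
-822  -918  -1014
-96  -96
Constant fourth difference = -96.
Extend backward: -822 + 96 = -726;  -3138 + 726 = -2412;  -7020 + 2412 = -4608;  -10167 + 4608 = -5559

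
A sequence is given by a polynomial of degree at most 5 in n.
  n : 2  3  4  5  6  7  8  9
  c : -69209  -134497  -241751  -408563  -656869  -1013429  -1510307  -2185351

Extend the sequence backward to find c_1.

-65288, -107254, -166812, -248306, -356560, -496878, -675044
-41966, -59558, -81494, -108254, -140318, -178166
-17592, -21936, -26760, -32064, -37848
-4344, -4824, -5304, -5784
-480, -480, -480
The fifth differences are constant at -480.
Work back: -4344 + 480 = -3864;  -17592 + 3864 = -13728;  -41966 + 13728 = -28238;  -65288 + 28238 = -37050;  -69209 + 37050 = -32159

-32159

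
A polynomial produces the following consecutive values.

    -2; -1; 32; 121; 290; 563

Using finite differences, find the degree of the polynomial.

First differences: 1, 33, 89, 169, 273
Second differences: 32, 56, 80, 104
Third differences: 24, 24, 24
The third differences are constant, so the polynomial has degree 3.

3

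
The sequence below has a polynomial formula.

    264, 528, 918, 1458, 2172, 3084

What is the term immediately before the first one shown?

Δ: 264, 390, 540, 714, 912
Δ²: 126, 150, 174, 198
Δ³: 24, 24, 24
The third differences are constant at 24.
Work back: 126 − 24 = 102;  264 − 102 = 162;  264 − 162 = 102

102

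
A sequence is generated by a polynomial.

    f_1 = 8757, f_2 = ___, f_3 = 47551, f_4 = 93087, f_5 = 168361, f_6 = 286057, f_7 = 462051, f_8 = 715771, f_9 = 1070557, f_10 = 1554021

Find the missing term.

21901

Using the last 8 terms:
First differences: 45536  75274  117696  175994  253720  354786  483464
Second differences: 29738  42422  58298  77726  101066  128678
Third differences: 12684  15876  19428  23340  27612
Fourth differences: 3192  3552  3912  4272
Fifth differences: 360  360  360
Constant fifth difference = 360.
Extend backward: 3192 − 360 = 2832;  12684 − 2832 = 9852;  29738 − 9852 = 19886;  45536 − 19886 = 25650;  47551 − 25650 = 21901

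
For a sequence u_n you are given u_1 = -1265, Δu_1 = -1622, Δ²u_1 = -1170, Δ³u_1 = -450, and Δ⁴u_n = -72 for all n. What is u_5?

Build the table forward from the leading diagonal:
D4: -72  -72  -72  -72  -72
D3: -450  -522  -594  -666  -738
D2: -1170  -1620  -2142  -2736  -3402
D1: -1622  -2792  -4412  -6554  -9290
u: -1265  -2887  -5679  -10091  -16645

-16645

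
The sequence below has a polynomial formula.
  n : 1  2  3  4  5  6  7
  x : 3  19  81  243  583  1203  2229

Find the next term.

D1: 16  62  162  340  620  1026
D2: 46  100  178  280  406
D3: 54  78  102  126
D4: 24  24  24
The fourth differences are constant (24).
126 + 24 = 150;  406 + 150 = 556;  1026 + 556 = 1582;  2229 + 1582 = 3811

3811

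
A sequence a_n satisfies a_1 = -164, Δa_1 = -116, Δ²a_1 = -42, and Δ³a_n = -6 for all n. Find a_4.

-644

Build the table forward from the leading diagonal:
D3: -6  -6  -6  -6
D2: -42  -48  -54  -60
D1: -116  -158  -206  -260
a: -164  -280  -438  -644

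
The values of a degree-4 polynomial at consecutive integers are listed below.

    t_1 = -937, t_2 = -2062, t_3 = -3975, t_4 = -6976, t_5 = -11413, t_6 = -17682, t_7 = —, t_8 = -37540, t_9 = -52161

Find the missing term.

-26227

Using the first 6 terms:
-1125  -1913  -3001  -4437  -6269
-788  -1088  -1436  -1832
-300  -348  -396
-48  -48
Constant fourth difference = -48.
Extend forward: -396 − 48 = -444;  -1832 − 444 = -2276;  -6269 − 2276 = -8545;  -17682 − 8545 = -26227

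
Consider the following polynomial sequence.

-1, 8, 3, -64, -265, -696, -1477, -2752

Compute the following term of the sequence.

Δ: 9 , -5 , -67 , -201 , -431 , -781 , -1275
Δ²: -14 , -62 , -134 , -230 , -350 , -494
Δ³: -48 , -72 , -96 , -120 , -144
Δ⁴: -24 , -24 , -24 , -24
Constant fourth difference = -24, so extend:
-144 − 24 = -168;  -494 − 168 = -662;  -1275 − 662 = -1937;  -2752 − 1937 = -4689

-4689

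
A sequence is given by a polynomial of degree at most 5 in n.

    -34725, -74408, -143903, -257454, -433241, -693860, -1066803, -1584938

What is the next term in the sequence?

-2286989

D1: -39683 , -69495 , -113551 , -175787 , -260619 , -372943 , -518135
D2: -29812 , -44056 , -62236 , -84832 , -112324 , -145192
D3: -14244 , -18180 , -22596 , -27492 , -32868
D4: -3936 , -4416 , -4896 , -5376
D5: -480 , -480 , -480
Fifth differences constant at -480.
-5376 − 480 = -5856;  -32868 − 5856 = -38724;  -145192 − 38724 = -183916;  -518135 − 183916 = -702051;  -1584938 − 702051 = -2286989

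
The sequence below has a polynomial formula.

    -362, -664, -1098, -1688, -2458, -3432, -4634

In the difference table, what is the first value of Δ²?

-132

First differences: -302, -434, -590, -770, -974, -1202
Second differences: -132, -156, -180, -204, -228
Third differences: -24, -24, -24, -24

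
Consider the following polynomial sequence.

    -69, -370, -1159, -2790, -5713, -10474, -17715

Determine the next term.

-301, -789, -1631, -2923, -4761, -7241
-488, -842, -1292, -1838, -2480
-354, -450, -546, -642
-96, -96, -96
Constant fourth difference = -96, so extend:
-642 − 96 = -738;  -2480 − 738 = -3218;  -7241 − 3218 = -10459;  -17715 − 10459 = -28174

-28174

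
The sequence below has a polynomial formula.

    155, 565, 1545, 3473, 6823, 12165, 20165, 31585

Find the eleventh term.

95425

D1: 410, 980, 1928, 3350, 5342, 8000, 11420
D2: 570, 948, 1422, 1992, 2658, 3420
D3: 378, 474, 570, 666, 762
D4: 96, 96, 96, 96
Constant fourth difference = 96, so extend:
762 + 96 = 858;  3420 + 858 = 4278;  11420 + 4278 = 15698;  31585 + 15698 = 47283
858 + 96 = 954;  4278 + 954 = 5232;  15698 + 5232 = 20930;  47283 + 20930 = 68213
954 + 96 = 1050;  5232 + 1050 = 6282;  20930 + 6282 = 27212;  68213 + 27212 = 95425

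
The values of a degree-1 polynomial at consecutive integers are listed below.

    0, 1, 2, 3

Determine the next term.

4

D1: 1  1  1
Constant first difference = 1, so extend:
3 + 1 = 4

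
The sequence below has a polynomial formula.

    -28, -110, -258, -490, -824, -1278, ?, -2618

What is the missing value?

-1870

Using the first 6 terms:
First differences: -82, -148, -232, -334, -454
Second differences: -66, -84, -102, -120
Third differences: -18, -18, -18
Constant third difference = -18.
Extend forward: -120 − 18 = -138;  -454 − 138 = -592;  -1278 − 592 = -1870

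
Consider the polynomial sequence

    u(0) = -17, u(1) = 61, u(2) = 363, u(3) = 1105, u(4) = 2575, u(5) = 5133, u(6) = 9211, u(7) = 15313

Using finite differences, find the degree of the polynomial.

4

D1: 78, 302, 742, 1470, 2558, 4078, 6102
D2: 224, 440, 728, 1088, 1520, 2024
D3: 216, 288, 360, 432, 504
D4: 72, 72, 72, 72
The fourth differences are constant, so the polynomial has degree 4.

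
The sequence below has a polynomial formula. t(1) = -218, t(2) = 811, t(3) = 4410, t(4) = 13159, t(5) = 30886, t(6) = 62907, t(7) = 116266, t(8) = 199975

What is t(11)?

757882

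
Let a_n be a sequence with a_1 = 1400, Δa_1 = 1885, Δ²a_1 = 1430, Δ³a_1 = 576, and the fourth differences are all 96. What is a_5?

Build the table forward from the leading diagonal:
D4: 96, 96, 96, 96, 96
D3: 576, 672, 768, 864, 960
D2: 1430, 2006, 2678, 3446, 4310
D1: 1885, 3315, 5321, 7999, 11445
a: 1400, 3285, 6600, 11921, 19920

19920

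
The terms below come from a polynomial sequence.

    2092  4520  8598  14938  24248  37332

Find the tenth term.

2428, 4078, 6340, 9310, 13084
1650, 2262, 2970, 3774
612, 708, 804
96, 96
The fourth differences are constant (96).
804 + 96 = 900;  3774 + 900 = 4674;  13084 + 4674 = 17758;  37332 + 17758 = 55090
900 + 96 = 996;  4674 + 996 = 5670;  17758 + 5670 = 23428;  55090 + 23428 = 78518
996 + 96 = 1092;  5670 + 1092 = 6762;  23428 + 6762 = 30190;  78518 + 30190 = 108708
1092 + 96 = 1188;  6762 + 1188 = 7950;  30190 + 7950 = 38140;  108708 + 38140 = 146848

146848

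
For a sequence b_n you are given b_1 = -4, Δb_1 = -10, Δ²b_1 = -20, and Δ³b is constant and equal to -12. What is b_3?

Build the table forward from the leading diagonal:
Third differences: -12, -12, -12
Second differences: -20, -32, -44
First differences: -10, -30, -62
b: -4, -14, -44

-44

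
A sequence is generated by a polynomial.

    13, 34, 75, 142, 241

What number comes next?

378

First differences: 21  41  67  99
Second differences: 20  26  32
Third differences: 6  6
Third differences constant at 6.
32 + 6 = 38;  99 + 38 = 137;  241 + 137 = 378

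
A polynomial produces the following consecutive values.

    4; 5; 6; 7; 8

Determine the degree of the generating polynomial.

Δ: 1, 1, 1, 1
The first differences are constant, so the polynomial has degree 1.

1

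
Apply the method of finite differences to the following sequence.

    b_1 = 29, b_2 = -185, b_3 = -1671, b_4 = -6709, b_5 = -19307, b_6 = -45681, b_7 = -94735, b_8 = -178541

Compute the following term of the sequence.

-312819

D1: -214, -1486, -5038, -12598, -26374, -49054, -83806
D2: -1272, -3552, -7560, -13776, -22680, -34752
D3: -2280, -4008, -6216, -8904, -12072
D4: -1728, -2208, -2688, -3168
D5: -480, -480, -480
Fifth differences constant at -480.
-3168 − 480 = -3648;  -12072 − 3648 = -15720;  -34752 − 15720 = -50472;  -83806 − 50472 = -134278;  -178541 − 134278 = -312819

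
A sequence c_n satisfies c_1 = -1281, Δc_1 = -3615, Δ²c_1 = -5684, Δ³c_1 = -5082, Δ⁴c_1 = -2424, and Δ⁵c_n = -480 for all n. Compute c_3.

-14195

Build the table forward from the leading diagonal:
Δ⁵: -480  -480  -480
Δ⁴: -2424  -2904  -3384
Δ³: -5082  -7506  -10410
Δ²: -5684  -10766  -18272
Δ: -3615  -9299  -20065
c: -1281  -4896  -14195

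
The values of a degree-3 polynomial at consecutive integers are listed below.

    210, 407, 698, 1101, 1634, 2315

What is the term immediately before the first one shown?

First differences: 197, 291, 403, 533, 681
Second differences: 94, 112, 130, 148
Third differences: 18, 18, 18
The third differences are constant at 18.
Work back: 94 − 18 = 76;  197 − 76 = 121;  210 − 121 = 89

89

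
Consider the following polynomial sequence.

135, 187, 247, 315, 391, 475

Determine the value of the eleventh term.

First differences: 52 , 60 , 68 , 76 , 84
Second differences: 8 , 8 , 8 , 8
Constant second difference = 8, so extend:
84 + 8 = 92;  475 + 92 = 567
92 + 8 = 100;  567 + 100 = 667
100 + 8 = 108;  667 + 108 = 775
108 + 8 = 116;  775 + 116 = 891
116 + 8 = 124;  891 + 124 = 1015

1015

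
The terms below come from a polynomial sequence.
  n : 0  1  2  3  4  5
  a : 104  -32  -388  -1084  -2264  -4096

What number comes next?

-136  -356  -696  -1180  -1832
-220  -340  -484  -652
-120  -144  -168
-24  -24
The fourth differences are constant (-24).
-168 − 24 = -192;  -652 − 192 = -844;  -1832 − 844 = -2676;  -4096 − 2676 = -6772

-6772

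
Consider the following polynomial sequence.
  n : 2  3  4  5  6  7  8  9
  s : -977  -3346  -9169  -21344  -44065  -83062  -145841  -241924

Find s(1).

D1: -2369  -5823  -12175  -22721  -38997  -62779  -96083
D2: -3454  -6352  -10546  -16276  -23782  -33304
D3: -2898  -4194  -5730  -7506  -9522
D4: -1296  -1536  -1776  -2016
D5: -240  -240  -240
The fifth differences are constant at -240.
Work back: -1296 + 240 = -1056;  -2898 + 1056 = -1842;  -3454 + 1842 = -1612;  -2369 + 1612 = -757;  -977 + 757 = -220

-220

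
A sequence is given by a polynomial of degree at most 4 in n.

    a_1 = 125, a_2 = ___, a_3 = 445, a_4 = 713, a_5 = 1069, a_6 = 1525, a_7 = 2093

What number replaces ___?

253

Using the last 5 terms:
Δ: 268  356  456  568
Δ²: 88  100  112
Δ³: 12  12
Constant third difference = 12.
Extend backward: 88 − 12 = 76;  268 − 76 = 192;  445 − 192 = 253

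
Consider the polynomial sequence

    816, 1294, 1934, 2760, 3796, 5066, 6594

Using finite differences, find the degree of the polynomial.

478, 640, 826, 1036, 1270, 1528
162, 186, 210, 234, 258
24, 24, 24, 24
The third differences are constant, so the polynomial has degree 3.

3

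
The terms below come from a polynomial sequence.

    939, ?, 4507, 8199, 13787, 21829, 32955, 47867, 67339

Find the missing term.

Using the last 7 terms:
3692, 5588, 8042, 11126, 14912, 19472
1896, 2454, 3084, 3786, 4560
558, 630, 702, 774
72, 72, 72
Constant fourth difference = 72.
Extend backward: 558 − 72 = 486;  1896 − 486 = 1410;  3692 − 1410 = 2282;  4507 − 2282 = 2225

2225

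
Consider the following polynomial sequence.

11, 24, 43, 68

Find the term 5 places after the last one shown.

13 , 19 , 25
6 , 6
Second differences constant at 6.
25 + 6 = 31;  68 + 31 = 99
31 + 6 = 37;  99 + 37 = 136
37 + 6 = 43;  136 + 43 = 179
43 + 6 = 49;  179 + 49 = 228
49 + 6 = 55;  228 + 55 = 283

283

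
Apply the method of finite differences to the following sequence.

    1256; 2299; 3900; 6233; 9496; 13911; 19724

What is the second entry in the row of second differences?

Δ: 1043, 1601, 2333, 3263, 4415, 5813
Δ²: 558, 732, 930, 1152, 1398
Δ³: 174, 198, 222, 246
Δ⁴: 24, 24, 24

732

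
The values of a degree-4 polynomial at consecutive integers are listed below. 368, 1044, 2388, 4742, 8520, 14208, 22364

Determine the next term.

33618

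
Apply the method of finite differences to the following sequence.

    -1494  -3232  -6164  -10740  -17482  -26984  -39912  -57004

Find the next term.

First differences: -1738  -2932  -4576  -6742  -9502  -12928  -17092
Second differences: -1194  -1644  -2166  -2760  -3426  -4164
Third differences: -450  -522  -594  -666  -738
Fourth differences: -72  -72  -72  -72
Constant fourth difference = -72, so extend:
-738 − 72 = -810;  -4164 − 810 = -4974;  -17092 − 4974 = -22066;  -57004 − 22066 = -79070

-79070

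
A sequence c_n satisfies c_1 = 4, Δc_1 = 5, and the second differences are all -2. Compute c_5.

12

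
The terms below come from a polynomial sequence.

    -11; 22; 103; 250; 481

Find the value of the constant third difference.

18

D1: 33, 81, 147, 231
D2: 48, 66, 84
D3: 18, 18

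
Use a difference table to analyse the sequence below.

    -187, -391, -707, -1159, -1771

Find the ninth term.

First differences: -204 , -316 , -452 , -612
Second differences: -112 , -136 , -160
Third differences: -24 , -24
The third differences are constant (-24).
-160 − 24 = -184;  -612 − 184 = -796;  -1771 − 796 = -2567
-184 − 24 = -208;  -796 − 208 = -1004;  -2567 − 1004 = -3571
-208 − 24 = -232;  -1004 − 232 = -1236;  -3571 − 1236 = -4807
-232 − 24 = -256;  -1236 − 256 = -1492;  -4807 − 1492 = -6299

-6299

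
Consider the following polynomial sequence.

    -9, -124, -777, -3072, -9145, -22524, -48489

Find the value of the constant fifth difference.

-360

First differences: -115, -653, -2295, -6073, -13379, -25965
Second differences: -538, -1642, -3778, -7306, -12586
Third differences: -1104, -2136, -3528, -5280
Fourth differences: -1032, -1392, -1752
Fifth differences: -360, -360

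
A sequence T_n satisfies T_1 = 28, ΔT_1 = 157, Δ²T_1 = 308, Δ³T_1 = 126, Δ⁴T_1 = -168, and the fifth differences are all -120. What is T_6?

Build the table forward from the leading diagonal:
Δ⁵: -120, -120, -120, -120, -120, -120
Δ⁴: -168, -288, -408, -528, -648, -768
Δ³: 126, -42, -330, -738, -1266, -1914
Δ²: 308, 434, 392, 62, -676, -1942
Δ: 157, 465, 899, 1291, 1353, 677
T: 28, 185, 650, 1549, 2840, 4193

4193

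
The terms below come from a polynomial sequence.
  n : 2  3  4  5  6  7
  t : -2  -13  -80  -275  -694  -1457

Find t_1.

1

Δ: -11  -67  -195  -419  -763
Δ²: -56  -128  -224  -344
Δ³: -72  -96  -120
Δ⁴: -24  -24
The fourth differences are constant at -24.
Work back: -72 + 24 = -48;  -56 + 48 = -8;  -11 + 8 = -3;  -2 + 3 = 1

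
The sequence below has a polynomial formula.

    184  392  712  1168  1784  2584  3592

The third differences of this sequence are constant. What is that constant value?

D1: 208, 320, 456, 616, 800, 1008
D2: 112, 136, 160, 184, 208
D3: 24, 24, 24, 24

24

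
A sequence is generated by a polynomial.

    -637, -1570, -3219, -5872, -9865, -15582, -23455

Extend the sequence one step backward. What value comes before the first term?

-180

-933, -1649, -2653, -3993, -5717, -7873
-716, -1004, -1340, -1724, -2156
-288, -336, -384, -432
-48, -48, -48
The fourth differences are constant at -48.
Work back: -288 + 48 = -240;  -716 + 240 = -476;  -933 + 476 = -457;  -637 + 457 = -180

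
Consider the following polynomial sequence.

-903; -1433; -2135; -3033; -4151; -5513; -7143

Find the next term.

D1: -530 , -702 , -898 , -1118 , -1362 , -1630
D2: -172 , -196 , -220 , -244 , -268
D3: -24 , -24 , -24 , -24
Third differences constant at -24.
-268 − 24 = -292;  -1630 − 292 = -1922;  -7143 − 1922 = -9065

-9065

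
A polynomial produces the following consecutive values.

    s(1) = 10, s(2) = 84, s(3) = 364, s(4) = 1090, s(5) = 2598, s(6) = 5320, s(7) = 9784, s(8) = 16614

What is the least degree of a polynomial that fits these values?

D1: 74, 280, 726, 1508, 2722, 4464, 6830
D2: 206, 446, 782, 1214, 1742, 2366
D3: 240, 336, 432, 528, 624
D4: 96, 96, 96, 96
The fourth differences are constant, so the polynomial has degree 4.

4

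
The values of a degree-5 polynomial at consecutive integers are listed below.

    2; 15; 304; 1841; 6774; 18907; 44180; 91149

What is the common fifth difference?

480

D1: 13, 289, 1537, 4933, 12133, 25273, 46969
D2: 276, 1248, 3396, 7200, 13140, 21696
D3: 972, 2148, 3804, 5940, 8556
D4: 1176, 1656, 2136, 2616
D5: 480, 480, 480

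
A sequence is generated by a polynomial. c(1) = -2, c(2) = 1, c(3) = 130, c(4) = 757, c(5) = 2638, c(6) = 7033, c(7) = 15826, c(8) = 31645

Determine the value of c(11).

161218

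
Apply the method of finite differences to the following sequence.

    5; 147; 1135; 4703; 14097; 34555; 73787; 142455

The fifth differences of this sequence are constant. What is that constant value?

Δ: 142, 988, 3568, 9394, 20458, 39232, 68668
Δ²: 846, 2580, 5826, 11064, 18774, 29436
Δ³: 1734, 3246, 5238, 7710, 10662
Δ⁴: 1512, 1992, 2472, 2952
Δ⁵: 480, 480, 480

480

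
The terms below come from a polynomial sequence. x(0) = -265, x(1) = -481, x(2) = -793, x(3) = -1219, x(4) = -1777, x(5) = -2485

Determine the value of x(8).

First differences: -216, -312, -426, -558, -708
Second differences: -96, -114, -132, -150
Third differences: -18, -18, -18
The third differences are constant (-18).
-150 − 18 = -168;  -708 − 168 = -876;  -2485 − 876 = -3361
-168 − 18 = -186;  -876 − 186 = -1062;  -3361 − 1062 = -4423
-186 − 18 = -204;  -1062 − 204 = -1266;  -4423 − 1266 = -5689

-5689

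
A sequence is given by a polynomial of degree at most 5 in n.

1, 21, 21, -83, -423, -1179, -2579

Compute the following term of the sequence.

-4899

First differences: 20 , 0 , -104 , -340 , -756 , -1400
Second differences: -20 , -104 , -236 , -416 , -644
Third differences: -84 , -132 , -180 , -228
Fourth differences: -48 , -48 , -48
Fourth differences constant at -48.
-228 − 48 = -276;  -644 − 276 = -920;  -1400 − 920 = -2320;  -2579 − 2320 = -4899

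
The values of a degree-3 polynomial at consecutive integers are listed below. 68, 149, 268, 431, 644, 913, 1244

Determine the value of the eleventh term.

First differences: 81  119  163  213  269  331
Second differences: 38  44  50  56  62
Third differences: 6  6  6  6
Constant third difference = 6, so extend:
62 + 6 = 68;  331 + 68 = 399;  1244 + 399 = 1643
68 + 6 = 74;  399 + 74 = 473;  1643 + 473 = 2116
74 + 6 = 80;  473 + 80 = 553;  2116 + 553 = 2669
80 + 6 = 86;  553 + 86 = 639;  2669 + 639 = 3308

3308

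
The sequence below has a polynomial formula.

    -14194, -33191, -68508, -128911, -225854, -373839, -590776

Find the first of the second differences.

First differences: -18997, -35317, -60403, -96943, -147985, -216937
Second differences: -16320, -25086, -36540, -51042, -68952
Third differences: -8766, -11454, -14502, -17910
Fourth differences: -2688, -3048, -3408
Fifth differences: -360, -360

-16320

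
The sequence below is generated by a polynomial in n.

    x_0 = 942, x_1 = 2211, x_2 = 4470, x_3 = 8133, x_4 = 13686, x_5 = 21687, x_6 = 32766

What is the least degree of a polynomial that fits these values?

4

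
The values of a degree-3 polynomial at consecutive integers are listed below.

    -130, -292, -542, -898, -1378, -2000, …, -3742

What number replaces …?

Using the first 6 terms:
D1: -162  -250  -356  -480  -622
D2: -88  -106  -124  -142
D3: -18  -18  -18
Constant third difference = -18.
Extend forward: -142 − 18 = -160;  -622 − 160 = -782;  -2000 − 782 = -2782

-2782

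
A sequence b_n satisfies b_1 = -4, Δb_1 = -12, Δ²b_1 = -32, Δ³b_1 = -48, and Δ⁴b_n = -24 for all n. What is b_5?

-460

Build the table forward from the leading diagonal:
Δ⁴: -24, -24, -24, -24, -24
Δ³: -48, -72, -96, -120, -144
Δ²: -32, -80, -152, -248, -368
Δ: -12, -44, -124, -276, -524
b: -4, -16, -60, -184, -460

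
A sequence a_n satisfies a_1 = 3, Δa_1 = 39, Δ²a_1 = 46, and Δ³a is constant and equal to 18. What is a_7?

Build the table forward from the leading diagonal:
Third differences: 18, 18, 18, 18, 18, 18, 18
Second differences: 46, 64, 82, 100, 118, 136, 154
First differences: 39, 85, 149, 231, 331, 449, 585
a: 3, 42, 127, 276, 507, 838, 1287

1287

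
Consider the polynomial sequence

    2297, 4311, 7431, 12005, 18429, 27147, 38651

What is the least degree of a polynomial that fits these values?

Δ: 2014, 3120, 4574, 6424, 8718, 11504
Δ²: 1106, 1454, 1850, 2294, 2786
Δ³: 348, 396, 444, 492
Δ⁴: 48, 48, 48
The fourth differences are constant, so the polynomial has degree 4.

4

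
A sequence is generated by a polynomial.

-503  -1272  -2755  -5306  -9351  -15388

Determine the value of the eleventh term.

-97923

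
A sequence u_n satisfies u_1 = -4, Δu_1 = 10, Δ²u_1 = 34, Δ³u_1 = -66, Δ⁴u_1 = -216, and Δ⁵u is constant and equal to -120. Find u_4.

Build the table forward from the leading diagonal:
Fifth differences: -120, -120, -120, -120
Fourth differences: -216, -336, -456, -576
Third differences: -66, -282, -618, -1074
Second differences: 34, -32, -314, -932
First differences: 10, 44, 12, -302
u: -4, 6, 50, 62

62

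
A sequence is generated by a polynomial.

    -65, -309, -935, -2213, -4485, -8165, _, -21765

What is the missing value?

-13739

Using the first 6 terms:
First differences: -244, -626, -1278, -2272, -3680
Second differences: -382, -652, -994, -1408
Third differences: -270, -342, -414
Fourth differences: -72, -72
Constant fourth difference = -72.
Extend forward: -414 − 72 = -486;  -1408 − 486 = -1894;  -3680 − 1894 = -5574;  -8165 − 5574 = -13739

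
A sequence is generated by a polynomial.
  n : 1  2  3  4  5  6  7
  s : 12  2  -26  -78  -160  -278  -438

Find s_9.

-908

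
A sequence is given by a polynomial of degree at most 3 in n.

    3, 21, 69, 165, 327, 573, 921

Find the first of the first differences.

D1: 18, 48, 96, 162, 246, 348
D2: 30, 48, 66, 84, 102
D3: 18, 18, 18, 18

18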